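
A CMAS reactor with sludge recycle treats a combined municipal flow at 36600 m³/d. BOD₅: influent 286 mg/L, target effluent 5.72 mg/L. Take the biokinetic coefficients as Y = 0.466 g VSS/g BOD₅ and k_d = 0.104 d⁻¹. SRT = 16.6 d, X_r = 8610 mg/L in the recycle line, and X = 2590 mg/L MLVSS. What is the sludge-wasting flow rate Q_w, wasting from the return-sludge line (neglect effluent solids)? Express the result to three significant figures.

From the SRT design equation V = Y Q (S₀−S) θ_c / [X (1 + k_d θ_c)] = 0.466 × 36600 × (286 − 5.72) × 16.6 / [2590 × (1 + 0.104 × 16.6)] = 7.94×10^7 / 7061 = 11238 m³.
θ_c = V·X/(Q_w·X_r) when wasting from the recycle, so Q_w = V·X/(θ_c·X_r) = 11238 × 2590 / (16.6 × 8610) = 203.6 m³/d.

Q_w ≈ 204 m³/d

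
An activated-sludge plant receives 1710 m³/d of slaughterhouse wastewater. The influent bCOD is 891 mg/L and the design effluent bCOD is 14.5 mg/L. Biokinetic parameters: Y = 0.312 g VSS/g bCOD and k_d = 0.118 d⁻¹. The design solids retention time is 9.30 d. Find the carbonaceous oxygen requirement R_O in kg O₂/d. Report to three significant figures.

The observed yield is Y_obs = Y/(1 + k_d·θ_c) = 0.312 / (1 + 0.118 × 9.30) = 0.312 / 2.097 = 0.1488 g VSS per g bCOD removed.
ΔS = 891 − 14.5 = 876.5 mg/L, so the substrate removal rate is 1710 × 876.5/1000 = 1499 kg bCOD/d.
Net sludge production P_X = 0.1488 × 1499 = 223.0 kg VSS/d.
Carbonaceous O₂ demand = substrate oxidised − cell-mass equivalent = 1499 − 1.42 × 223.0 = 1182 kg O₂/d.

R_O ≈ 1180 kg O₂/d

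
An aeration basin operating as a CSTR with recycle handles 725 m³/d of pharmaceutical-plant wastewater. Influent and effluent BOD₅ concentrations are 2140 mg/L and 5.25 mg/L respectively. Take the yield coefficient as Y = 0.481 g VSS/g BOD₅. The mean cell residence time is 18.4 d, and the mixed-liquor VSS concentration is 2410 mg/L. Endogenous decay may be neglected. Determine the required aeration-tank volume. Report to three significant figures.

Biomass mass balance (decay neglected): V·X = Y·Q·(S₀ − S)·θ_c, so V = 0.481 × 725 × (2140 − 5.25) × 18.4 / 2410 = 5684 m³.

V ≈ 5680 m³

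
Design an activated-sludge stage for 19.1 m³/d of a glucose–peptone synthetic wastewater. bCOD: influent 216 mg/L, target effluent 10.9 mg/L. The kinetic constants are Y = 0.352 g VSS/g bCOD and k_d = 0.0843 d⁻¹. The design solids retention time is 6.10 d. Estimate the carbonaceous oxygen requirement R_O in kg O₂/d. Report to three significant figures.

R_O ≈ 2.62 kg O₂/d

Observed yield with endogenous decay: Y_obs = Y / (1 + k_d·θ_c) = 0.352 / (1 + 0.0843 × 6.10) = 0.352 / 1.514 = 0.2325 g VSS/g bCOD.
Mass of bCOD removed per day: Q(S₀ − S) = 19.1 × 205.1 g/m³ = 3.917 kg/d.
Biomass synthesised: P_X = Y_obs × 3.917 = 0.9106 kg VSS/d.
R_O = Q·ΔS − 1.42 P_X = 3.917 − 1.293 = 2.624 kg O₂/d.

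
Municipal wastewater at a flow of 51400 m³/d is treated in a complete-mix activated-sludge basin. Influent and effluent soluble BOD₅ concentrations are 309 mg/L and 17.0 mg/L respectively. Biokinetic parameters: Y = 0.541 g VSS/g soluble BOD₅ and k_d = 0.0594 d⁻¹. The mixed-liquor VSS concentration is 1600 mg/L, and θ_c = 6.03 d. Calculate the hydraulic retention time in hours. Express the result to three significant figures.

Steady-state biomass mass balance: V·X·(1 + k_d·θ_c) = Y·Q·(S₀ − S)·θ_c, so V = 0.541 × 51400 × (309 − 17.0) × 6.03 / [1600 × (1 + 0.0594 × 6.03)] = 4.9×10^7 / 2173 = 22531 m³.
τ = V/Q = 22531/51400 = 0.4383 d, or 10.52 h.

τ ≈ 10.5 h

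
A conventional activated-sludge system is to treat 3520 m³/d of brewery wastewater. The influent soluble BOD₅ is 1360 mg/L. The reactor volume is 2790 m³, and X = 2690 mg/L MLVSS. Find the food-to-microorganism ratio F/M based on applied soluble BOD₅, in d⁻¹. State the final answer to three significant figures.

Food-to-microorganism ratio F/M = Q S₀ / (V X) = 3520 × 1360 / (2790 × 2690) = 0.6379 d⁻¹.

F/M ≈ 0.638 d⁻¹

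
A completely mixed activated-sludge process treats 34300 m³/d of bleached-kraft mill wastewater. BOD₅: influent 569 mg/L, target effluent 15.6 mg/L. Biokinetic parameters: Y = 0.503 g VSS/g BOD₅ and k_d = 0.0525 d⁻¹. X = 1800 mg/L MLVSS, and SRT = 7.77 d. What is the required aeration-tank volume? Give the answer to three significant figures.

Steady-state biomass mass balance: V·X·(1 + k_d·θ_c) = Y·Q·(S₀ − S)·θ_c, so V = 0.503 × 34300 × (569 − 15.6) × 7.77 / [1800 × (1 + 0.0525 × 7.77)] = 7.42×10^7 / 2534 = 29273 m³.

V ≈ 29300 m³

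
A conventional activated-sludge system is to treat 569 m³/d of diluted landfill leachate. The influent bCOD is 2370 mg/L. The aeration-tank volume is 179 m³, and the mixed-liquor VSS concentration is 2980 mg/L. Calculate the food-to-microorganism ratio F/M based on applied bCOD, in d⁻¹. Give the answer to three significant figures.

F/M ≈ 2.53 d⁻¹

F/M = applied load / biomass = Q·S₀/(V·X) = 569 × 2370 / (179.0 × 2980) = 2.528 d⁻¹.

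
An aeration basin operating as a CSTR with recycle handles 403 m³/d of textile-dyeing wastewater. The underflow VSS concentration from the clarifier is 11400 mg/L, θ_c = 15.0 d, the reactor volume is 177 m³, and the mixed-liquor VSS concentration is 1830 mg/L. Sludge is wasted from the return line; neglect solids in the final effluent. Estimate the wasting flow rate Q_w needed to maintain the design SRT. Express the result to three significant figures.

Q_w ≈ 1.89 m³/d

Wasting from the return line (neglecting effluent solids): Q_w = V·X / (θ_c·X_r) = 177.0 × 1830 / (15.0 × 11400) = 1.894 m³/d.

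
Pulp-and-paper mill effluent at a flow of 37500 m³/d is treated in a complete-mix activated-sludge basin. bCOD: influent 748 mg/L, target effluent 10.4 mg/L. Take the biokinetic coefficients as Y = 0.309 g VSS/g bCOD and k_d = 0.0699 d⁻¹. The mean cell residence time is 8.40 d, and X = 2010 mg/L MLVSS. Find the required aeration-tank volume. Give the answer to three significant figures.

From the SRT design equation V = Y Q (S₀−S) θ_c / [X (1 + k_d θ_c)] = 0.309 × 37500 × (748 − 10.4) × 8.40 / [2010 × (1 + 0.0699 × 8.40)] = 7.18×10^7 / 3190 = 22505 m³.

V ≈ 22500 m³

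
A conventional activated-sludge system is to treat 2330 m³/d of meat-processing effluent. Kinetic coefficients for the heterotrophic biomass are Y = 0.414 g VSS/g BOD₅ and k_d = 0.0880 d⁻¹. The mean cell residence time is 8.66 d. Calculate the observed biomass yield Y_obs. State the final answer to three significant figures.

Y_obs = Y / (1 + k_d θ_c) = 0.414 / (1 + 0.0880 × 8.66) = 0.414 / 1.762 = 0.2349.

Y_obs ≈ 0.235 g VSS/g BOD₅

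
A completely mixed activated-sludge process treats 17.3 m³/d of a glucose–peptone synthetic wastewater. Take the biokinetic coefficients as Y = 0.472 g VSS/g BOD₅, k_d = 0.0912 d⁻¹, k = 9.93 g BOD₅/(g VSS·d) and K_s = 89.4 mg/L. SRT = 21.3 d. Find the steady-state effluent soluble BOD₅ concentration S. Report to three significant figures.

S ≈ 2.72 mg/L

For a completely mixed reactor with recycle the Lawrence–McCarty relation gives S = K_s·(1 + k_d·θ_c) / [θ_c·(Y·k − k_d) − 1] = 89.4 × (1 + 0.0912 × 21.3) / [21.3 × (0.472 × 9.93 − 0.0912) − 1] = 263.1 / 96.89 = 2.715 mg/L.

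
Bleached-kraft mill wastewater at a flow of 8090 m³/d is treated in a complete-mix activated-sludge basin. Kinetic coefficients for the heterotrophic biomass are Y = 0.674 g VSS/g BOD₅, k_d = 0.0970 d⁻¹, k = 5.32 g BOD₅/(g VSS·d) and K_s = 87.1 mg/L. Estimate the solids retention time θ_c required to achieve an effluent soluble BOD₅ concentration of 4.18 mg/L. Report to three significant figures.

θ_c ≈ 14.9 d

Specific growth rate at S = 4.18 mg/L: μ = YkS/(K_s+S) = 0.674·5.32·4.18/(87.1+4.18) = 0.1642 d⁻¹.
θ_c = 1/(μ − k_d) = 1/(0.1642 − 0.0970) = 1/0.06720 = 14.88 d.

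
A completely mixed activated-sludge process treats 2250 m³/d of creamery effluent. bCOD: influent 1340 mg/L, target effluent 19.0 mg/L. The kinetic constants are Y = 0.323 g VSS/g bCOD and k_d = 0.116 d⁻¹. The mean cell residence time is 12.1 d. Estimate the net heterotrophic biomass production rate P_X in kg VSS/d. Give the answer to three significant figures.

The observed yield is Y_obs = Y/(1 + k_d·θ_c) = 0.323 / (1 + 0.116 × 12.1) = 0.323 / 2.404 = 0.1344 g VSS per g bCOD removed.
Q·(S₀ − S) = 2250 × (1340 − 19.0) × 10⁻³ = 2972 kg/d removed.
Net biomass production P_X = Y_obs × Q·(S₀ − S) = 0.1344 × 2972 = 399.4 kg VSS/d.

P_X ≈ 399 kg VSS/d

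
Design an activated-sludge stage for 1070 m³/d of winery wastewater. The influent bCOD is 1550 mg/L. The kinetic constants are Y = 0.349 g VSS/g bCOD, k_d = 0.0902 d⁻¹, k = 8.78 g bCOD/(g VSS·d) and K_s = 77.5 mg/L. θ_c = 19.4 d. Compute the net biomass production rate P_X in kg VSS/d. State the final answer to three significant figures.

From the Monod/SRT balance for a CMAS, S = K_s·(1+k_d θ_c)/[θ_c·(Y k − k_d) − 1] = 77.5 × (1 + 0.0902 × 19.4) / [19.4 × (0.349 × 8.78 − 0.0902) − 1] = 213.1 / 56.70 = 3.759 mg/L.
The observed yield is Y_obs = Y/(1 + k_d·θ_c) = 0.349 / (1 + 0.0902 × 19.4) = 0.349 / 2.750 = 0.1269 g VSS per g bCOD removed.
Mass of bCOD removed per day: Q(S₀ − S) = 1070 × 1546 g/m³ = 1654 kg/d.
P_X = Y_obs · Q(S₀ − S) = 0.1269 × 1654 = 210.0 kg VSS/d.

P_X ≈ 210 kg VSS/d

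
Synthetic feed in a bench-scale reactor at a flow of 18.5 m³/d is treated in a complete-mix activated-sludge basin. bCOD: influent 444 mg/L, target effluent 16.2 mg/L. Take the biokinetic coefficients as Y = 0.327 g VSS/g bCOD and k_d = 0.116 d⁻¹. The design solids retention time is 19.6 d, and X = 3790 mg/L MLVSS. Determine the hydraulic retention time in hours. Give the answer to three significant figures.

From the SRT design equation V = Y Q (S₀−S) θ_c / [X (1 + k_d θ_c)] = 0.327 × 18.5 × (444 − 16.2) × 19.6 / [3790 × (1 + 0.116 × 19.6)] = 5.07×10^4 / 12407 = 4.088 m³.
τ = V/Q = 4.088/18.5 = 0.2210 d, or 5.304 h.

τ ≈ 5.30 h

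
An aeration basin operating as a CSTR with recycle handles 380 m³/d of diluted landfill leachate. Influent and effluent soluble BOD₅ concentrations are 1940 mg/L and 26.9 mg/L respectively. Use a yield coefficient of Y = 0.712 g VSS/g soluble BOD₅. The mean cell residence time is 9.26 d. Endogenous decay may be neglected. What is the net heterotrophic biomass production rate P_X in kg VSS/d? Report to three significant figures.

P_X ≈ 518 kg VSS/d

With endogenous decay neglected, the observed yield equals the true yield: Y_obs = Y = 0.712 g VSS/g soluble BOD₅.
Substrate removed = Q·(S₀ − S) = 380 m³/d × (1940 − 26.9) g/m³ = 7.27×10^5 g/d = 727.0 kg/d.
So the net sludge growth is P_X = 0.7120 × 727.0 = 517.6 kg VSS/d.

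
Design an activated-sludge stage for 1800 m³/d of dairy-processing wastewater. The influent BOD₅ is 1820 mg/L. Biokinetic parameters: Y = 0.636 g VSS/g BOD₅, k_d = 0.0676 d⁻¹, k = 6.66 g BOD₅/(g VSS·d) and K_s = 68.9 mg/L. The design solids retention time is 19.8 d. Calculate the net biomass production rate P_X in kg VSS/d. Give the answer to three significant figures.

P_X ≈ 890 kg VSS/d

From the Monod/SRT balance for a CMAS, S = K_s·(1+k_d θ_c)/[θ_c·(Y k − k_d) − 1] = 68.9 × (1 + 0.0676 × 19.8) / [19.8 × (0.636 × 6.66 − 0.0676) − 1] = 161.1 / 81.53 = 1.976 mg/L.
Y_obs = Y / (1 + k_d θ_c) = 0.636 / (1 + 0.0676 × 19.8) = 0.636 / 2.338 = 0.2720.
Mass of BOD₅ removed per day: Q(S₀ − S) = 1800 × 1818 g/m³ = 3272 kg/d.
So the net sludge growth is P_X = 0.2720 × 3272 = 890.0 kg VSS/d.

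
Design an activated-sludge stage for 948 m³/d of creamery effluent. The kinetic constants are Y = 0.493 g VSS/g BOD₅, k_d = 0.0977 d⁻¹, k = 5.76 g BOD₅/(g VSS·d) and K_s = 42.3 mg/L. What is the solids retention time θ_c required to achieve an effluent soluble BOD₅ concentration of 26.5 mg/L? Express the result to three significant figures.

Specific growth rate at S = 26.5 mg/L: μ = YkS/(K_s+S) = 0.493·5.76·26.5/(42.3+26.5) = 1.094 d⁻¹.
Then 1/θ_c = μ − k_d = 1.094 − 0.0977 = 0.9961 d⁻¹, giving θ_c = 1.004 d.

θ_c ≈ 1.00 d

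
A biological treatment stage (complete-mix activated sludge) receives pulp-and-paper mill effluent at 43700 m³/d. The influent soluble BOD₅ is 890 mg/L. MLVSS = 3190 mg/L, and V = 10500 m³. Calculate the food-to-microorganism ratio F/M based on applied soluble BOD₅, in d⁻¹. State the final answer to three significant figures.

F/M = applied load / biomass = Q·S₀/(V·X) = 43700 × 890 / (10500 × 3190) = 1.161 d⁻¹.

F/M ≈ 1.16 d⁻¹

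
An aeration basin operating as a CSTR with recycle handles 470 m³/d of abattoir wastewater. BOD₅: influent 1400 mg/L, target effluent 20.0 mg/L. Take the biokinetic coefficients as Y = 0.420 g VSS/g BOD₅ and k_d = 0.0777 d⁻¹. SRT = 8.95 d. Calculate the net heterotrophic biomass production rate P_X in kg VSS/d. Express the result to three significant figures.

Correct the yield for decay: Y_obs = Y/(1 + k_d θ_c) = 0.420 / (1 + 0.0777 × 8.95) = 0.420 / 1.695 = 0.2477.
ΔS = 1400 − 20.0 = 1380 mg/L, so the substrate removal rate is 470 × 1380/1000 = 648.6 kg BOD₅/d.
So the net sludge growth is P_X = 0.2477 × 648.6 = 160.7 kg VSS/d.

P_X ≈ 161 kg VSS/d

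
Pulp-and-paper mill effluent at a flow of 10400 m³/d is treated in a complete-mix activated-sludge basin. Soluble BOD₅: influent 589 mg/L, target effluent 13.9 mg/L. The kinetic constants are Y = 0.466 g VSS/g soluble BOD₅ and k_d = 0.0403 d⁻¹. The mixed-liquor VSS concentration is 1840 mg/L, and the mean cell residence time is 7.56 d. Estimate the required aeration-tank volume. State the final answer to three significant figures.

V ≈ 8780 m³

Rearranging the biomass balance for a CMAS with decay, V = Y·Q·ΔS·θ_c / [X·(1+k_d θ_c)] = 0.466 × 10400 × (589 − 13.9) × 7.56 / [1840 × (1 + 0.0403 × 7.56)] = 2.11×10^7 / 2401 = 8777 m³.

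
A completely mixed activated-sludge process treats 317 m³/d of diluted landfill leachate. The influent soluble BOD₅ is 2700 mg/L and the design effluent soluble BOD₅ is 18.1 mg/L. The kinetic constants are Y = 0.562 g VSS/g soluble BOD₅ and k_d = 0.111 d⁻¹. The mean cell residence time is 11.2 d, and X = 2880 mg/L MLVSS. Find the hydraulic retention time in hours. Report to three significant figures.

Rearranging the biomass balance for a CMAS with decay, V = Y·Q·ΔS·θ_c / [X·(1+k_d θ_c)] = 0.562 × 317 × (2700 − 18.1) × 11.2 / [2880 × (1 + 0.111 × 11.2)] = 5.35×10^6 / 6460 = 828.3 m³.
HRT = V/Q = 828.3 m³ / 317 m³·d⁻¹ = 2.613 d × 24 = 62.71 h.

τ ≈ 62.7 h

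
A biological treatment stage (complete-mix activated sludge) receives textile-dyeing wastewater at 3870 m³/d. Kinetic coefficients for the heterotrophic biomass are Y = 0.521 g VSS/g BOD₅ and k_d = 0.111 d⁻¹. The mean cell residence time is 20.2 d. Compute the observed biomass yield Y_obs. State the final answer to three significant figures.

Y_obs ≈ 0.161 g VSS/g BOD₅

Correct the yield for decay: Y_obs = Y/(1 + k_d θ_c) = 0.521 / (1 + 0.111 × 20.2) = 0.521 / 3.242 = 0.1607.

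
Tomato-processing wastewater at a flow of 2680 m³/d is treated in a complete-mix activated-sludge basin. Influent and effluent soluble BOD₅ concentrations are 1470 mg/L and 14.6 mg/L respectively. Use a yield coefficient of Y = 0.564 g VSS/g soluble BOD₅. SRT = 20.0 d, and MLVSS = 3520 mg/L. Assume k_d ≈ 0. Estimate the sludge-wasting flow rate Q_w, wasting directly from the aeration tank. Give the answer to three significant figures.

Q_w ≈ 625 m³/d

With k_d = 0 the design equation reduces to V = Y Q (S₀−S) θ_c / X = 0.564 × 2680 × (1470 − 14.6) × 20.0 / 3520 = 12499 m³.
Wasting from the aeration tank: Q_w = V / θ_c = 12499 / 20.0 = 625.0 m³/d.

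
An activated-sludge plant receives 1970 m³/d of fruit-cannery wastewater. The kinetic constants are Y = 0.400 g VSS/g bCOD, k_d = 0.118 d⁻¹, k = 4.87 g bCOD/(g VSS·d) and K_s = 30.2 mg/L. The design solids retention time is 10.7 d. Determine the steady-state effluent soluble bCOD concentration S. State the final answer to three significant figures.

S ≈ 3.68 mg/L

For a completely mixed reactor with recycle the Lawrence–McCarty relation gives S = K_s·(1 + k_d·θ_c) / [θ_c·(Y·k − k_d) − 1] = 30.2 × (1 + 0.118 × 10.7) / [10.7 × (0.400 × 4.87 − 0.118) − 1] = 68.33 / 18.58 = 3.677 mg/L.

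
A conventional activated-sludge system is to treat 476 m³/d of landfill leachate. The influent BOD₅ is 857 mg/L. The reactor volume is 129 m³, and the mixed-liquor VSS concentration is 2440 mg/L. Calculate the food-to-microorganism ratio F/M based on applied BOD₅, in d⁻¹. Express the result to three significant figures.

F/M ≈ 1.30 d⁻¹

Food-to-microorganism ratio F/M = Q S₀ / (V X) = 476 × 857 / (129.0 × 2440) = 1.296 d⁻¹.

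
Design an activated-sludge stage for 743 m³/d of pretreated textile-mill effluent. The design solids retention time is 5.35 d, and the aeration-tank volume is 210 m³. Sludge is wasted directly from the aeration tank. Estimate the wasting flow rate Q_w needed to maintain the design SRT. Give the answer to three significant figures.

Q_w ≈ 39.3 m³/d

With mixed-liquor wasting, θ_c = V/Q_w, so Q_w = V/θ_c = 210.0/5.35 = 39.25 m³/d.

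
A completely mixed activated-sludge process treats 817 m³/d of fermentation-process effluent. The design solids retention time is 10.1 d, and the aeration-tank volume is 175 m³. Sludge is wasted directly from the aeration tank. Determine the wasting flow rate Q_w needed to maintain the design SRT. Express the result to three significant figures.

With mixed-liquor wasting, θ_c = V/Q_w, so Q_w = V/θ_c = 175.0/10.1 = 17.33 m³/d.

Q_w ≈ 17.3 m³/d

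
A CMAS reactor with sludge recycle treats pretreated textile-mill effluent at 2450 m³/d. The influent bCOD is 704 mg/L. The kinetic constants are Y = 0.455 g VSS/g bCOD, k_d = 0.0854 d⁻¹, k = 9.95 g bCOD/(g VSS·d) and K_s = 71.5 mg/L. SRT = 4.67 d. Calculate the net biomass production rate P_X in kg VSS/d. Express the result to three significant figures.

P_X ≈ 557 kg VSS/d

Effluent substrate depends only on kinetics and SRT: S = K_s(1 + k_d θ_c) / [θ_c(Yk − k_d) − 1] = 71.5 × (1 + 0.0854 × 4.67) / [4.67 × (0.455 × 9.95 − 0.0854) − 1] = 100.0 / 19.74 = 5.066 mg/L.
Y_obs = Y / (1 + k_d θ_c) = 0.455 / (1 + 0.0854 × 4.67) = 0.455 / 1.399 = 0.3253.
Q·(S₀ − S) = 2450 × (704 − 5.07) × 10⁻³ = 1712 kg/d removed.
Biomass produced: P_X = Y_obs·Q·ΔS = 0.3253 × 1712 ≈ 557.0 kg VSS/d.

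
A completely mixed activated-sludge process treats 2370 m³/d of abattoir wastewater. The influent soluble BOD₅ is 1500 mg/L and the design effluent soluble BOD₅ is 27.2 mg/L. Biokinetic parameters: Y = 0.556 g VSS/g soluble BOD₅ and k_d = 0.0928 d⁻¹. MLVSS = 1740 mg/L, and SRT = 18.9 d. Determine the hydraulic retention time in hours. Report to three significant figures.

Rearranging the biomass balance for a CMAS with decay, V = Y·Q·ΔS·θ_c / [X·(1+k_d θ_c)] = 0.556 × 2370 × (1500 − 27.2) × 18.9 / [1740 × (1 + 0.0928 × 18.9)] = 3.67×10^7 / 4792 = 7655 m³.
τ = V/Q = 7655/2370 = 3.230 d, or 77.52 h.

τ ≈ 77.5 h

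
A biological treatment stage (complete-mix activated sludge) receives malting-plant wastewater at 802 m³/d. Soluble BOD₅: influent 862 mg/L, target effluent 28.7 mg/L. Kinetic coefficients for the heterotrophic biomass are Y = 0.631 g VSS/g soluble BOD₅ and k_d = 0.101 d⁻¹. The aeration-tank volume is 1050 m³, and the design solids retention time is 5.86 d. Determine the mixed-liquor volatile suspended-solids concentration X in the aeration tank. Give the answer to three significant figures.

From V·X·(1 + k_d·θ_c) = Y·Q·(S₀ − S)·θ_c: X = 0.631 × 802 × (862 − 28.7) × 5.86 / [1050 × (1 + 0.101 × 5.86)] = 1478 mg/L.

X ≈ 1480 mg/L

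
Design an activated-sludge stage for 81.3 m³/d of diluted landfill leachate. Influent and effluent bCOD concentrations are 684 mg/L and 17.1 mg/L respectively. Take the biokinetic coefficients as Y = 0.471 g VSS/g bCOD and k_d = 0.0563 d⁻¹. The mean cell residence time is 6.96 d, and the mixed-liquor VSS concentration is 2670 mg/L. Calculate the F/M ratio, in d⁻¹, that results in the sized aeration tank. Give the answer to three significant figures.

F/M ≈ 0.435 d⁻¹

From the SRT design equation V = Y Q (S₀−S) θ_c / [X (1 + k_d θ_c)] = 0.471 × 81.3 × (684 − 17.1) × 6.96 / [2670 × (1 + 0.0563 × 6.96)] = 1.78×10^5 / 3716 = 47.83 m³.
F/M = applied load / biomass = Q·S₀/(V·X) = 81.3 × 684 / (47.83 × 2670) = 0.4355 d⁻¹.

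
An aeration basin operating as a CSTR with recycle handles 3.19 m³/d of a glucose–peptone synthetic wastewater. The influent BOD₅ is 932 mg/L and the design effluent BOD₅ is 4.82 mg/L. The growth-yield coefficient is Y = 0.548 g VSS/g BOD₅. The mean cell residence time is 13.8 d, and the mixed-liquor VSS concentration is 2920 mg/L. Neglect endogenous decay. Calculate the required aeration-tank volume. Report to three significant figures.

V ≈ 7.66 m³

With k_d = 0 the design equation reduces to V = Y Q (S₀−S) θ_c / X = 0.548 × 3.19 × (932 − 4.82) × 13.8 / 2920 = 7.660 m³.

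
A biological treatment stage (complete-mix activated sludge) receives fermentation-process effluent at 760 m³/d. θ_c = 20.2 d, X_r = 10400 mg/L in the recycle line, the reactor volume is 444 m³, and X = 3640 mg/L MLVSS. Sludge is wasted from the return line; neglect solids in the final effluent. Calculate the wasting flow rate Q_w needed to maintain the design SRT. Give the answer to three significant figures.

Q_w ≈ 7.69 m³/d

θ_c = V·X/(Q_w·X_r) when wasting from the recycle, so Q_w = V·X/(θ_c·X_r) = 444.0 × 3640 / (20.2 × 10400) = 7.693 m³/d.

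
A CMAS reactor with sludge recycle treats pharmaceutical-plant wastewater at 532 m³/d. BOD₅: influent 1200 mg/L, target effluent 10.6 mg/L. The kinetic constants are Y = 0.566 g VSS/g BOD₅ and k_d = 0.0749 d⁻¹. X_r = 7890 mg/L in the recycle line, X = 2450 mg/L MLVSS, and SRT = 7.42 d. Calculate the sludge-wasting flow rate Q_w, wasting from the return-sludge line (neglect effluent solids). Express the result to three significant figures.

Q_w ≈ 29.2 m³/d

Rearranging the biomass balance for a CMAS with decay, V = Y·Q·ΔS·θ_c / [X·(1+k_d θ_c)] = 0.566 × 532 × (1200 − 10.6) × 7.42 / [2450 × (1 + 0.0749 × 7.42)] = 2.66×10^6 / 3812 = 697.2 m³.
θ_c = V·X/(Q_w·X_r) when wasting from the recycle, so Q_w = V·X/(θ_c·X_r) = 697.2 × 2450 / (7.42 × 7890) = 29.18 m³/d.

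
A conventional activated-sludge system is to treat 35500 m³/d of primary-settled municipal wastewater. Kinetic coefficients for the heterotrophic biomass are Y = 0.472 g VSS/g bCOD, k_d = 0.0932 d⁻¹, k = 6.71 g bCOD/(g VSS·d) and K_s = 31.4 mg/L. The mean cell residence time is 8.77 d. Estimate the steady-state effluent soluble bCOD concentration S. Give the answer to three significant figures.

From the Monod/SRT balance for a CMAS, S = K_s·(1+k_d θ_c)/[θ_c·(Y k − k_d) − 1] = 31.4 × (1 + 0.0932 × 8.77) / [8.77 × (0.472 × 6.71 − 0.0932) − 1] = 57.07 / 25.96 = 2.198 mg/L.

S ≈ 2.20 mg/L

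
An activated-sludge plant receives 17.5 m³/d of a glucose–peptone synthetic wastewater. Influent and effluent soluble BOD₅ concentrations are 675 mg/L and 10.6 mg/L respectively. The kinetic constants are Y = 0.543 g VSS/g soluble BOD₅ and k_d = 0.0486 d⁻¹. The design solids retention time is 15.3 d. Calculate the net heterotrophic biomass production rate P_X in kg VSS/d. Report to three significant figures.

P_X ≈ 3.62 kg VSS/d

Observed yield with endogenous decay: Y_obs = Y / (1 + k_d·θ_c) = 0.543 / (1 + 0.0486 × 15.3) = 0.543 / 1.744 = 0.3114 g VSS/g soluble BOD₅.
Substrate removed = Q·(S₀ − S) = 17.5 m³/d × (675 − 10.6) g/m³ = 1.16×10^4 g/d = 11.63 kg/d.
So the net sludge growth is P_X = 0.3114 × 11.63 = 3.621 kg VSS/d.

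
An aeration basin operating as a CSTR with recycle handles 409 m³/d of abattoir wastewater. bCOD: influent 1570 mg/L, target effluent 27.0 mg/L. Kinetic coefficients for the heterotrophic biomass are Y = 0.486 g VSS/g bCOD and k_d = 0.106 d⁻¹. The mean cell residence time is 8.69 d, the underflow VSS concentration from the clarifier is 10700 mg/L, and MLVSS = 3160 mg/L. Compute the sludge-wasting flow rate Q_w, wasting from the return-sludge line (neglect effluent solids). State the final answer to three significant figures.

Steady-state biomass mass balance: V·X·(1 + k_d·θ_c) = Y·Q·(S₀ − S)·θ_c, so V = 0.486 × 409 × (1570 − 27.0) × 8.69 / [3160 × (1 + 0.106 × 8.69)] = 2.67×10^6 / 6071 = 439.0 m³.
Q_w = (V·X)/(θ_c X_r) = 439.0 × 3160 / (8.69 × 10700) = 14.92 m³/d.

Q_w ≈ 14.9 m³/d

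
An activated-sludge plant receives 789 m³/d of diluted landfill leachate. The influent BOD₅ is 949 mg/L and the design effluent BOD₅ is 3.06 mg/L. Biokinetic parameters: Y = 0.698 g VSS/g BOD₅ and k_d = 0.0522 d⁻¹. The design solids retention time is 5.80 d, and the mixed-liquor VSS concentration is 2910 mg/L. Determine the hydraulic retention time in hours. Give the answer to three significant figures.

Steady-state biomass mass balance: V·X·(1 + k_d·θ_c) = Y·Q·(S₀ − S)·θ_c, so V = 0.698 × 789 × (949 − 3.06) × 5.80 / [2910 × (1 + 0.0522 × 5.80)] = 3.02×10^6 / 3791 = 797.0 m³.
HRT = V/Q = 797.0 m³ / 789 m³·d⁻¹ = 1.010 d × 24 = 24.24 h.

τ ≈ 24.2 h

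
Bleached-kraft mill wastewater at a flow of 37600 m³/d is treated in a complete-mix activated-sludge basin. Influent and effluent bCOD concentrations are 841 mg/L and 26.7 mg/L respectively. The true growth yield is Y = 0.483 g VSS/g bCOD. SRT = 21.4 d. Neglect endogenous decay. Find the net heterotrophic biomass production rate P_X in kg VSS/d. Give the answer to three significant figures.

Since k_d ≈ 0, Y_obs = Y = 0.483 g VSS/g bCOD.
Q·(S₀ − S) = 37600 × (841 − 26.7) × 10⁻³ = 30618 kg/d removed.
Net biomass production P_X = Y_obs × Q·(S₀ − S) = 0.4830 × 30618 = 14788 kg VSS/d.

P_X ≈ 14800 kg VSS/d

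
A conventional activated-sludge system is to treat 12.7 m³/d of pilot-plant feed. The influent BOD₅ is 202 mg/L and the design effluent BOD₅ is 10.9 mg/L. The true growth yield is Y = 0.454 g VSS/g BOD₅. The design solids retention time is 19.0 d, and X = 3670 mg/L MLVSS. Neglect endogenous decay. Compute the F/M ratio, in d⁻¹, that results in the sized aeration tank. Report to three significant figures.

Biomass mass balance (decay neglected): V·X = Y·Q·(S₀ − S)·θ_c, so V = 0.454 × 12.7 × (202 − 10.9) × 19.0 / 3670 = 5.704 m³.
F/M = applied load / biomass = Q·S₀/(V·X) = 12.7 × 202 / (5.704 × 3670) = 0.1225 d⁻¹.

F/M ≈ 0.123 d⁻¹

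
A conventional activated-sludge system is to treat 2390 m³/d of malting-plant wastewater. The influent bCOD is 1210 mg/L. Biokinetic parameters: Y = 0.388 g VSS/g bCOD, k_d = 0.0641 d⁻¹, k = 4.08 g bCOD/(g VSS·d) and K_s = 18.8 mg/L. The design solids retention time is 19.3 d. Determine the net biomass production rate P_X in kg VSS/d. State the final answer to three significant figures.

For a completely mixed reactor with recycle the Lawrence–McCarty relation gives S = K_s·(1 + k_d·θ_c) / [θ_c·(Y·k − k_d) − 1] = 18.8 × (1 + 0.0641 × 19.3) / [19.3 × (0.388 × 4.08 − 0.0641) − 1] = 42.06 / 28.32 = 1.485 mg/L.
Correct the yield for decay: Y_obs = Y/(1 + k_d θ_c) = 0.388 / (1 + 0.0641 × 19.3) = 0.388 / 2.237 = 0.1734.
Mass of bCOD removed per day: Q(S₀ − S) = 2390 × 1209 g/m³ = 2888 kg/d.
Net biomass production P_X = Y_obs × Q·(S₀ − S) = 0.1734 × 2888 = 500.9 kg VSS/d.

P_X ≈ 501 kg VSS/d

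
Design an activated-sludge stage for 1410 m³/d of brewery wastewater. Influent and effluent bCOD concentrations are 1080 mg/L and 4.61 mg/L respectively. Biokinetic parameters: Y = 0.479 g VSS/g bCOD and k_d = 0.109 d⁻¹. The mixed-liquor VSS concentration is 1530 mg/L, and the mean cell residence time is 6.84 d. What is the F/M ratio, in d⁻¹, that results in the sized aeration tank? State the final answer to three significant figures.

Steady-state biomass mass balance: V·X·(1 + k_d·θ_c) = Y·Q·(S₀ − S)·θ_c, so V = 0.479 × 1410 × (1080 − 4.61) × 6.84 / [1530 × (1 + 0.109 × 6.84)] = 4.97×10^6 / 2671 = 1860 m³.
F/M = applied load / biomass = Q·S₀/(V·X) = 1410 × 1080 / (1860 × 1530) = 0.5351 d⁻¹.

F/M ≈ 0.535 d⁻¹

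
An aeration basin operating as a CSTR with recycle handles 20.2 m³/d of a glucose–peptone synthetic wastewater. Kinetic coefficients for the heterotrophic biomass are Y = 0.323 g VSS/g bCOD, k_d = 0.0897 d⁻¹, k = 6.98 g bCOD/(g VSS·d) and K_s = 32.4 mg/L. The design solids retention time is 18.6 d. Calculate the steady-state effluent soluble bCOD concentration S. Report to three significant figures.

S ≈ 2.20 mg/L

For a completely mixed reactor with recycle the Lawrence–McCarty relation gives S = K_s·(1 + k_d·θ_c) / [θ_c·(Y·k − k_d) − 1] = 32.4 × (1 + 0.0897 × 18.6) / [18.6 × (0.323 × 6.98 − 0.0897) − 1] = 86.46 / 39.27 = 2.202 mg/L.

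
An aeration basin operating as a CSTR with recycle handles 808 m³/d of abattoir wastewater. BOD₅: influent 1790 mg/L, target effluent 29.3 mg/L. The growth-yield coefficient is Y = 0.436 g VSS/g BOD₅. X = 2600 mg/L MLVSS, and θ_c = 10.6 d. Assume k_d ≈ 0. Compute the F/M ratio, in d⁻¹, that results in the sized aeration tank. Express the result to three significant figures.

F/M ≈ 0.220 d⁻¹

With k_d = 0 the design equation reduces to V = Y Q (S₀−S) θ_c / X = 0.436 × 808 × (1790 − 29.3) × 10.6 / 2600 = 2529 m³.
F/M = Q·S₀ / (V·X) = 808 × 1790 / (2529 × 2600) = 0.2200 g BOD₅·(g VSS·d)⁻¹.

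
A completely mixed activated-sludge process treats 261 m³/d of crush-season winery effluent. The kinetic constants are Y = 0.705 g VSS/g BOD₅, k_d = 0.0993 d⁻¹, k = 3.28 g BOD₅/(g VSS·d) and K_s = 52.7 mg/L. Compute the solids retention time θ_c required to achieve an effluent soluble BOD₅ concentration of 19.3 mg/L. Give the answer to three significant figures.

From 1/θ_c = Y·k·S/(K_s + S) − k_d: Y·k·S/(K_s+S) = 0.705 × 3.28 × 19.3 / (52.7 + 19.3) = 0.6199 d⁻¹.
Then 1/θ_c = μ − k_d = 0.6199 − 0.0993 = 0.5206 d⁻¹, giving θ_c = 1.921 d.

θ_c ≈ 1.92 d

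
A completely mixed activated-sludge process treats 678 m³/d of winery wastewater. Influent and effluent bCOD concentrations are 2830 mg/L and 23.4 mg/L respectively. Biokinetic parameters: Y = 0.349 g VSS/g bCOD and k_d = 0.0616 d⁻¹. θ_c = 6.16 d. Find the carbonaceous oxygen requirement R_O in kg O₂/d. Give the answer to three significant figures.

R_O ≈ 1220 kg O₂/d

Correct the yield for decay: Y_obs = Y/(1 + k_d θ_c) = 0.349 / (1 + 0.0616 × 6.16) = 0.349 / 1.379 = 0.2530.
Substrate removed = Q·(S₀ − S) = 678 m³/d × (2830 − 23.4) g/m³ = 1.9×10^6 g/d = 1903 kg/d.
Net sludge production P_X = 0.2530 × 1903 = 481.4 kg VSS/d.
Carbonaceous O₂ demand = substrate oxidised − cell-mass equivalent = 1903 − 1.42 × 481.4 = 1219 kg O₂/d.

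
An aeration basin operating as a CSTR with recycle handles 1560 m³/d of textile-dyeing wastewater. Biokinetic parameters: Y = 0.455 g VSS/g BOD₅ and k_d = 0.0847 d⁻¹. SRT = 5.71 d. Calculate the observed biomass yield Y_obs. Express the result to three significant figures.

Correct the yield for decay: Y_obs = Y/(1 + k_d θ_c) = 0.455 / (1 + 0.0847 × 5.71) = 0.455 / 1.484 = 0.3067.

Y_obs ≈ 0.307 g VSS/g BOD₅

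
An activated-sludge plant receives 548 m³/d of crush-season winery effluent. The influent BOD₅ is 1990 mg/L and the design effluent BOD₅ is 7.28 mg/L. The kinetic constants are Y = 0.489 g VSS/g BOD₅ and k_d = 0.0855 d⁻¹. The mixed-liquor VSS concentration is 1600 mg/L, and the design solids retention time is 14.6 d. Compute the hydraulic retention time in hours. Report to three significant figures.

τ ≈ 94.4 h

Steady-state biomass mass balance: V·X·(1 + k_d·θ_c) = Y·Q·(S₀ − S)·θ_c, so V = 0.489 × 548 × (1990 − 7.28) × 14.6 / [1600 × (1 + 0.0855 × 14.6)] = 7.76×10^6 / 3597 = 2156 m³.
Hydraulic retention time τ = V/Q = 2156 / 548 = 3.935 d = 94.44 h.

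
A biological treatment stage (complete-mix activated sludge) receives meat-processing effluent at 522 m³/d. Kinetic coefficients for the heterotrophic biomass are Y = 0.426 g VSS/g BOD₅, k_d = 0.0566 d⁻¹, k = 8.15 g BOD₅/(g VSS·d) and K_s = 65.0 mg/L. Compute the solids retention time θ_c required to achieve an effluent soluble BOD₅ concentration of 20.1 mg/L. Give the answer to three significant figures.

θ_c ≈ 1.31 d

From 1/θ_c = Y·k·S/(K_s + S) − k_d: Y·k·S/(K_s+S) = 0.426 × 8.15 × 20.1 / (65.0 + 20.1) = 0.8200 d⁻¹.
θ_c = 1/(μ − k_d) = 1/(0.8200 − 0.0566) = 1/0.7634 = 1.310 d.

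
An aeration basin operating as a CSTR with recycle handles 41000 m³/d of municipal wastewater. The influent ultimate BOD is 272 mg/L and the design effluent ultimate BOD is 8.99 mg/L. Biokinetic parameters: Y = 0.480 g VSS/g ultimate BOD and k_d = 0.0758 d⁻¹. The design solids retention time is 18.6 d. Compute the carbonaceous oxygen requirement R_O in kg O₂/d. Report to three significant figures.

Correct the yield for decay: Y_obs = Y/(1 + k_d θ_c) = 0.480 / (1 + 0.0758 × 18.6) = 0.480 / 2.410 = 0.1992.
Substrate removed = Q·(S₀ − S) = 41000 m³/d × (272 − 8.99) g/m³ = 1.08×10^7 g/d = 10783 kg/d.
P_X = Y_obs·Q·(S₀ − S) = 0.1992 × 10783 = 2148 kg VSS/d.
R_O = Q·(S₀ − S) − 1.42·P_X = 10783 − 1.42 × 2148 = 7733 kg O₂/d.

R_O ≈ 7730 kg O₂/d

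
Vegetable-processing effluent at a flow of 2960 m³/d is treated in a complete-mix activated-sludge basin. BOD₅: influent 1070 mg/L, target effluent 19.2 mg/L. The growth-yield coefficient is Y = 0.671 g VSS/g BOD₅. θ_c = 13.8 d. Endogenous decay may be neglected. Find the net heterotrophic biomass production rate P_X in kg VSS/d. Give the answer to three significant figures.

P_X ≈ 2090 kg VSS/d

Since k_d ≈ 0, Y_obs = Y = 0.671 g VSS/g BOD₅.
ΔS = 1070 − 19.2 = 1051 mg/L, so the substrate removal rate is 2960 × 1051/1000 = 3110 kg BOD₅/d.
P_X = Y_obs · Q(S₀ − S) = 0.6710 × 3110 = 2087 kg VSS/d.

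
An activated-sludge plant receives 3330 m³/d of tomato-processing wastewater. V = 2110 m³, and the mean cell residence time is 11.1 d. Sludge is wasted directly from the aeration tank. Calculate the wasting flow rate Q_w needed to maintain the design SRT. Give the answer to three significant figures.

With mixed-liquor wasting, θ_c = V/Q_w, so Q_w = V/θ_c = 2110/11.1 = 190.1 m³/d.

Q_w ≈ 190 m³/d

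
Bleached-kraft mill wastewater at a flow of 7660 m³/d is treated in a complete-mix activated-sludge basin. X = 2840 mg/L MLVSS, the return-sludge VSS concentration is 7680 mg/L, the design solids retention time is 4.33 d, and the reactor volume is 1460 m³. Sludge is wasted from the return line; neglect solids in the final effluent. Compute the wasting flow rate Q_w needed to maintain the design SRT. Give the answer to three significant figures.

θ_c = V·X/(Q_w·X_r) when wasting from the recycle, so Q_w = V·X/(θ_c·X_r) = 1460 × 2840 / (4.33 × 7680) = 124.7 m³/d.

Q_w ≈ 125 m³/d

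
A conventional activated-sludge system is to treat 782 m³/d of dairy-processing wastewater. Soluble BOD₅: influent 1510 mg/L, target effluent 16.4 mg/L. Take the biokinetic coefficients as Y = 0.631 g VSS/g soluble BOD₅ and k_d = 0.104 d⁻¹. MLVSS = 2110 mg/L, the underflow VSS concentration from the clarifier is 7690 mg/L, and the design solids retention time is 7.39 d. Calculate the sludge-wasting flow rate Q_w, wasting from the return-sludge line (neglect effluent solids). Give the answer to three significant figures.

Q_w ≈ 54.2 m³/d

Steady-state biomass mass balance: V·X·(1 + k_d·θ_c) = Y·Q·(S₀ − S)·θ_c, so V = 0.631 × 782 × (1510 − 16.4) × 7.39 / [2110 × (1 + 0.104 × 7.39)] = 5.45×10^6 / 3732 = 1460 m³.
Wasting from the return line (neglecting effluent solids): Q_w = V·X / (θ_c·X_r) = 1460 × 2110 / (7.39 × 7690) = 54.19 m³/d.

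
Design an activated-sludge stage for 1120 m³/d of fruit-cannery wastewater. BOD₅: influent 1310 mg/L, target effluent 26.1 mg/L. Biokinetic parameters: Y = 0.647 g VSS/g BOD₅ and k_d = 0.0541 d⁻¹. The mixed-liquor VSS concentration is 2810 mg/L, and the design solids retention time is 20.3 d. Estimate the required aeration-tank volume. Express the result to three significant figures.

From the SRT design equation V = Y Q (S₀−S) θ_c / [X (1 + k_d θ_c)] = 0.647 × 1120 × (1310 − 26.1) × 20.3 / [2810 × (1 + 0.0541 × 20.3)] = 1.89×10^7 / 5896 = 3203 m³.

V ≈ 3200 m³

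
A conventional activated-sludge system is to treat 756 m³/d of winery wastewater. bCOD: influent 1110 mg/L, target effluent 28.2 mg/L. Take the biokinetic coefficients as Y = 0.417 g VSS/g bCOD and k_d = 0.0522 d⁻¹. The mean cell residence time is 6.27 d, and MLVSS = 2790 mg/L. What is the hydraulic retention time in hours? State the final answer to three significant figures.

τ ≈ 18.3 h

Steady-state biomass mass balance: V·X·(1 + k_d·θ_c) = Y·Q·(S₀ − S)·θ_c, so V = 0.417 × 756 × (1110 − 28.2) × 6.27 / [2790 × (1 + 0.0522 × 6.27)] = 2.14×10^6 / 3703 = 577.4 m³.
τ = V/Q = 577.4/756 = 0.7638 d, or 18.33 h.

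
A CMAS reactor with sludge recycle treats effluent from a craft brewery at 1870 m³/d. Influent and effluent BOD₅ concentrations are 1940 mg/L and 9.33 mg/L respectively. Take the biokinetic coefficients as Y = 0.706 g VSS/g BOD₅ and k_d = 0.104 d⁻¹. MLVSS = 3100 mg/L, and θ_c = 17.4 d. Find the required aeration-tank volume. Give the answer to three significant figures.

From the SRT design equation V = Y Q (S₀−S) θ_c / [X (1 + k_d θ_c)] = 0.706 × 1870 × (1940 − 9.33) × 17.4 / [3100 × (1 + 0.104 × 17.4)] = 4.44×10^7 / 8710 = 5092 m³.

V ≈ 5090 m³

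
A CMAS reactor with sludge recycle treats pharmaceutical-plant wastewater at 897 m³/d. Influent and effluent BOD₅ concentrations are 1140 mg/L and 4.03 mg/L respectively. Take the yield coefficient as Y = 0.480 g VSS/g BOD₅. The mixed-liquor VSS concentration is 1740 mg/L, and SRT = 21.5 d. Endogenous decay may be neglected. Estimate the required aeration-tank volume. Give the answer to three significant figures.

Biomass mass balance (decay neglected): V·X = Y·Q·(S₀ − S)·θ_c, so V = 0.480 × 897 × (1140 − 4.03) × 21.5 / 1740 = 6044 m³.

V ≈ 6040 m³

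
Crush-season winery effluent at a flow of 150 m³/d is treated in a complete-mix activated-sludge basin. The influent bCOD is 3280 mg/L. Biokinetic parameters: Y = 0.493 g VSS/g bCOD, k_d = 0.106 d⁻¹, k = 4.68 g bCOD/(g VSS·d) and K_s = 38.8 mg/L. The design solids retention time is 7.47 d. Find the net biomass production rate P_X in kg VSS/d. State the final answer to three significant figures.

For a completely mixed reactor with recycle the Lawrence–McCarty relation gives S = K_s·(1 + k_d·θ_c) / [θ_c·(Y·k − k_d) − 1] = 38.8 × (1 + 0.106 × 7.47) / [7.47 × (0.493 × 4.68 − 0.106) − 1] = 69.52 / 15.44 = 4.502 mg/L.
The observed yield is Y_obs = Y/(1 + k_d·θ_c) = 0.493 / (1 + 0.106 × 7.47) = 0.493 / 1.792 = 0.2751 g VSS per g bCOD removed.
Q·(S₀ − S) = 150 × (3280 − 4.50) × 10⁻³ = 491.3 kg/d removed.
Biomass produced: P_X = Y_obs·Q·ΔS = 0.2751 × 491.3 ≈ 135.2 kg VSS/d.

P_X ≈ 135 kg VSS/d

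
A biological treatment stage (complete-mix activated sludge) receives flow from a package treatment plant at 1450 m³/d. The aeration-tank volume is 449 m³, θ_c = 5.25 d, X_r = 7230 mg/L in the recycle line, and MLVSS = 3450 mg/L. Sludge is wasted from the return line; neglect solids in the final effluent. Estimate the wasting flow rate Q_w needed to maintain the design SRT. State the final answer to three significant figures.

Q_w ≈ 40.8 m³/d

Wasting from the return line (neglecting effluent solids): Q_w = V·X / (θ_c·X_r) = 449.0 × 3450 / (5.25 × 7230) = 40.81 m³/d.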